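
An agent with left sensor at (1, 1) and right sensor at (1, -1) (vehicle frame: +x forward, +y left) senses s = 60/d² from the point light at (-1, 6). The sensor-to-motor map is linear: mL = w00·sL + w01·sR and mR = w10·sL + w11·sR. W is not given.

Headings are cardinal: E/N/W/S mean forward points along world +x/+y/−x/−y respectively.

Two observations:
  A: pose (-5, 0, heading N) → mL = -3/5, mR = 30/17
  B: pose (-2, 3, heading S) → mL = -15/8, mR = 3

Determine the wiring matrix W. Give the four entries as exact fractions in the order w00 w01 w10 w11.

obs A: pose=(-5,0,N) → sL=6/5, sR=30/17, mL=-3/5, mR=30/17
obs B: pose=(-2,3,S) → sL=15/4, sR=3, mL=-15/8, mR=3
sensor matrix S = [[6/5, 30/17], [15/4, 3]]; det S = -513/170
solve [mL_A; mL_B] = S·[w00; w01] and [mR_A; mR_B] = S·[w10; w11]:
  w00 = -1/2, w01 = 0, w10 = 0, w11 = 1

-1/2 0 0 1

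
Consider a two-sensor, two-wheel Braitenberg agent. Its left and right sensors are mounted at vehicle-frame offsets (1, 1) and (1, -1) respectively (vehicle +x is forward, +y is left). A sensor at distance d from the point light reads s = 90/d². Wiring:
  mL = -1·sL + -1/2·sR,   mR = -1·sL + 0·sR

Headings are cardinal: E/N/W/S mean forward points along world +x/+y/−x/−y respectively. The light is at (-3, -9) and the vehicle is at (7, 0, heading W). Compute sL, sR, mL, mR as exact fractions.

18/29 90/181 -4563/5249 -18/29

left sensor world pos  = (6, -1); dL² = 145
right sensor world pos = (6, 1); dR² = 181
sL = 90/145 = 18/29
sR = 90/181 = 90/181
mL = -1·sL + -1/2·sR = -4563/5249
mR = -1·sL + 0·sR = -18/29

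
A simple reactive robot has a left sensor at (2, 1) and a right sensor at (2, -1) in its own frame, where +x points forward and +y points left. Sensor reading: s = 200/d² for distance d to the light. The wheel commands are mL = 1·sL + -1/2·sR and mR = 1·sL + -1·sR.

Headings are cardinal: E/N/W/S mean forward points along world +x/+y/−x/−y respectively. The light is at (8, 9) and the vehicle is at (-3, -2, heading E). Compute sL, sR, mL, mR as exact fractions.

200/181 8/9 1076/1629 352/1629

left sensor world pos  = (-1, -1); dL² = 181
right sensor world pos = (-1, -3); dR² = 225
sL = 200/181 = 200/181
sR = 200/225 = 8/9
mL = 1·sL + -1/2·sR = 1076/1629
mR = 1·sL + -1·sR = 352/1629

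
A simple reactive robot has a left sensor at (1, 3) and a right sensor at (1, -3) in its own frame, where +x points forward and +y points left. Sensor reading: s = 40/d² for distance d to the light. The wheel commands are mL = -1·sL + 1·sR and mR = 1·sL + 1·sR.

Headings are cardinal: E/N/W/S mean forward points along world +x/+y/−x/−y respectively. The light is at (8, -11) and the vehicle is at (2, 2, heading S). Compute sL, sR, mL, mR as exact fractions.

40/153 8/45 -64/765 112/255

left sensor world pos  = (5, 1); dL² = 153
right sensor world pos = (-1, 1); dR² = 225
sL = 40/153 = 40/153
sR = 40/225 = 8/45
mL = -1·sL + 1·sR = -64/765
mR = 1·sL + 1·sR = 112/255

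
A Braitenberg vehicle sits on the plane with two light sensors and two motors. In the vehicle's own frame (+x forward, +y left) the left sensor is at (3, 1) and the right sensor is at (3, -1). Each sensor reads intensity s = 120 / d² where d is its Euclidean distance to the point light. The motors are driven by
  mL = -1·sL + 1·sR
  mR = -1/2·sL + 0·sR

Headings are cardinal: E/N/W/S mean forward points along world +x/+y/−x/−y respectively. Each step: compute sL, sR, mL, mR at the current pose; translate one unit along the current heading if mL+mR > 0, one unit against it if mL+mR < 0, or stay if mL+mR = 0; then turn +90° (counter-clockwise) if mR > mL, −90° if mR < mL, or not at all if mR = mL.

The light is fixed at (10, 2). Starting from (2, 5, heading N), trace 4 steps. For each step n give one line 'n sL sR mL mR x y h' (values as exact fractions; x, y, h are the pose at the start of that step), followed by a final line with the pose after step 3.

0 40/39 24/17 256/663 -20/39 2 5 N
1 60/17 60/13 240/221 -30/17 2 4 E
2 24/13 120/101 -864/1313 -12/13 1 4 S
3 30/37 3/4 -9/148 -15/37 1 5 W
final 2 5 N

n=0: pose=(2,5,N); sL=40/39, sR=24/17; mL=256/663, mR=-20/39; mL+mR=-28/221 → advance -1; mR−mL=-596/663 → turn -1·90°
n=1: pose=(2,4,E); sL=60/17, sR=60/13; mL=240/221, mR=-30/17; mL+mR=-150/221 → advance -1; mR−mL=-630/221 → turn -1·90°
n=2: pose=(1,4,S); sL=24/13, sR=120/101; mL=-864/1313, mR=-12/13; mL+mR=-2076/1313 → advance -1; mR−mL=-348/1313 → turn -1·90°
n=3: pose=(1,5,W); sL=30/37, sR=3/4; mL=-9/148, mR=-15/37; mL+mR=-69/148 → advance -1; mR−mL=-51/148 → turn -1·90°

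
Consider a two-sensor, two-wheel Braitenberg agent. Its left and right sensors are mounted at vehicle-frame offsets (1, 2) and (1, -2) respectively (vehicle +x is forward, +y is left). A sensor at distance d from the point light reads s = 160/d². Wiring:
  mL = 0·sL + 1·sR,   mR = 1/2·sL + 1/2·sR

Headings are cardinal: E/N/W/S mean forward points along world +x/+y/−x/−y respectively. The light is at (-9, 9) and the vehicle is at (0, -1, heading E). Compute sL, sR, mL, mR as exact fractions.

left sensor world pos  = (1, 1); dL² = 164
right sensor world pos = (1, -3); dR² = 244
sL = 160/164 = 40/41
sR = 160/244 = 40/61
mL = 0·sL + 1·sR = 40/61
mR = 1/2·sL + 1/2·sR = 2040/2501

40/41 40/61 40/61 2040/2501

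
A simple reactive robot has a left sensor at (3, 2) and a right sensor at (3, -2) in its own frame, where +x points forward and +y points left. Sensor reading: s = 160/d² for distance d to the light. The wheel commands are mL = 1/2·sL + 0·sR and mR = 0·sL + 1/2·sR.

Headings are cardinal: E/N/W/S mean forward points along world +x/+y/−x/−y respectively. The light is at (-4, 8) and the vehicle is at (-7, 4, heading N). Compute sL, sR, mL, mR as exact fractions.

80/13 80 40/13 40

left sensor world pos  = (-9, 7); dL² = 26
right sensor world pos = (-5, 7); dR² = 2
sL = 160/26 = 80/13
sR = 160/2 = 80
mL = 1/2·sL + 0·sR = 40/13
mR = 0·sL + 1/2·sR = 40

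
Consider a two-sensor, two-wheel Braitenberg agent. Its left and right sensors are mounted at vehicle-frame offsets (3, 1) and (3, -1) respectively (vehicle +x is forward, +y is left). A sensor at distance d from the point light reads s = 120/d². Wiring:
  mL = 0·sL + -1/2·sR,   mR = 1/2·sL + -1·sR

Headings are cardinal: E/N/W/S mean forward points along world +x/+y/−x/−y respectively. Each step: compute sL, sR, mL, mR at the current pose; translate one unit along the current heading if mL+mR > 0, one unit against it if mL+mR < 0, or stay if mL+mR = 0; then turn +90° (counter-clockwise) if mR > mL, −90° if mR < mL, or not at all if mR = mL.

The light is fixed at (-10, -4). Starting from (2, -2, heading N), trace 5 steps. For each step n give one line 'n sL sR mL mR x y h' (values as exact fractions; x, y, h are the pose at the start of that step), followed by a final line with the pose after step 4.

0 60/73 60/97 -30/97 -1470/7081 2 -2 N
1 40/27 24/17 -12/17 -308/459 2 -3 W
2 3/5 30/37 -15/37 -189/370 3 -3 S
3 120/101 120/109 -60/109 -5580/11009 3 -2 W
4 60/113 12/17 -6/17 -846/1921 4 -2 S
final 4 -1 W

n=0: pose=(2,-2,N); sL=60/73, sR=60/97; mL=-30/97, mR=-1470/7081; mL+mR=-3660/7081 → advance -1; mR−mL=720/7081 → turn +1·90°
n=1: pose=(2,-3,W); sL=40/27, sR=24/17; mL=-12/17, mR=-308/459; mL+mR=-632/459 → advance -1; mR−mL=16/459 → turn +1·90°
n=2: pose=(3,-3,S); sL=3/5, sR=30/37; mL=-15/37, mR=-189/370; mL+mR=-339/370 → advance -1; mR−mL=-39/370 → turn -1·90°
n=3: pose=(3,-2,W); sL=120/101, sR=120/109; mL=-60/109, mR=-5580/11009; mL+mR=-11640/11009 → advance -1; mR−mL=480/11009 → turn +1·90°
n=4: pose=(4,-2,S); sL=60/113, sR=12/17; mL=-6/17, mR=-846/1921; mL+mR=-1524/1921 → advance -1; mR−mL=-168/1921 → turn -1·90°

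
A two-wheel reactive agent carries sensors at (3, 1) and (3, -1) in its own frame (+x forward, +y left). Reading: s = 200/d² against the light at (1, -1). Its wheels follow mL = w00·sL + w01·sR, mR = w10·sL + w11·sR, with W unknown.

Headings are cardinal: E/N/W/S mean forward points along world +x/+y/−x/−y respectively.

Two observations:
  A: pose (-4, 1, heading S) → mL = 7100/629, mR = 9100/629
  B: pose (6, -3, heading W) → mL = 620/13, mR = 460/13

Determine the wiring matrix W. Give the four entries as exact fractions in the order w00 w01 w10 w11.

obs A: pose=(-4,1,S) → sL=200/17, sR=200/37, mL=7100/629, mR=9100/629
obs B: pose=(6,-3,W) → sL=200/13, sR=40, mL=620/13, mR=460/13
sensor matrix S = [[200/17, 200/37], [200/13, 40]]; det S = 3168000/8177
solve [mL_A; mL_B] = S·[w00; w01] and [mR_A; mR_B] = S·[w10; w11]:
  w00 = 1/2, w01 = 1, w10 = 1, w11 = 1/2

1/2 1 1 1/2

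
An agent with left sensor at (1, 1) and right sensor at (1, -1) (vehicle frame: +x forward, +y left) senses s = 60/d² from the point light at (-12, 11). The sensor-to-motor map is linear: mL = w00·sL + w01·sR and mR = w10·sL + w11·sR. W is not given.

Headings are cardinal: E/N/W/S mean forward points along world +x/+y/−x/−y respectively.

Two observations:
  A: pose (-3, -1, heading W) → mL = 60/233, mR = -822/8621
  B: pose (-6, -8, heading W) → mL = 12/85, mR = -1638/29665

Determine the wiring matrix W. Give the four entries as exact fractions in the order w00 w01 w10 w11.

obs A: pose=(-3,-1,W) → sL=60/233, sR=12/37, mL=60/233, mR=-822/8621
obs B: pose=(-6,-8,W) → sL=12/85, sR=60/349, mL=12/85, mR=-1638/29665
sensor matrix S = [[60/233, 12/37], [12/85, 60/349]]; det S = -387648/255741965
solve [mL_A; mL_B] = S·[w00; w01] and [mR_A; mR_B] = S·[w10; w11]:
  w00 = 1, w01 = 0, w10 = -1, w11 = 1/2

1 0 -1 1/2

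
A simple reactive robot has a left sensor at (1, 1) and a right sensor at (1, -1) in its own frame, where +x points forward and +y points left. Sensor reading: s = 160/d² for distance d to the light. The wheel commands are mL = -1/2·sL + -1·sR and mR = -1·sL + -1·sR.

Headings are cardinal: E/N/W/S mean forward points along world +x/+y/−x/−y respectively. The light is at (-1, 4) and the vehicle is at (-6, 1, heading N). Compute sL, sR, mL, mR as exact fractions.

4 8 -10 -12

left sensor world pos  = (-7, 2); dL² = 40
right sensor world pos = (-5, 2); dR² = 20
sL = 160/40 = 4
sR = 160/20 = 8
mL = -1/2·sL + -1·sR = -10
mR = -1·sL + -1·sR = -12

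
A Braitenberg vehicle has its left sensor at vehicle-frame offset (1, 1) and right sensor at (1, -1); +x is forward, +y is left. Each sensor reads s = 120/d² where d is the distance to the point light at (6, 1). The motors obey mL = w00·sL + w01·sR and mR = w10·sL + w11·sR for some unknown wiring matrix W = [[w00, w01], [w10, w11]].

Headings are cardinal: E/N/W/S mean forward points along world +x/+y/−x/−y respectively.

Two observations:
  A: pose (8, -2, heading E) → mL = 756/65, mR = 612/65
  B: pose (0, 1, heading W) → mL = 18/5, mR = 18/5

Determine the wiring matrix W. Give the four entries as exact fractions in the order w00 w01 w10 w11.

obs A: pose=(8,-2,E) → sL=120/13, sR=24/5, mL=756/65, mR=612/65
obs B: pose=(0,1,W) → sL=12/5, sR=12/5, mL=18/5, mR=18/5
sensor matrix S = [[120/13, 24/5], [12/5, 12/5]]; det S = 3456/325
solve [mL_A; mL_B] = S·[w00; w01] and [mR_A; mR_B] = S·[w10; w11]:
  w00 = 1, w01 = 1/2, w10 = 1/2, w11 = 1

1 1/2 1/2 1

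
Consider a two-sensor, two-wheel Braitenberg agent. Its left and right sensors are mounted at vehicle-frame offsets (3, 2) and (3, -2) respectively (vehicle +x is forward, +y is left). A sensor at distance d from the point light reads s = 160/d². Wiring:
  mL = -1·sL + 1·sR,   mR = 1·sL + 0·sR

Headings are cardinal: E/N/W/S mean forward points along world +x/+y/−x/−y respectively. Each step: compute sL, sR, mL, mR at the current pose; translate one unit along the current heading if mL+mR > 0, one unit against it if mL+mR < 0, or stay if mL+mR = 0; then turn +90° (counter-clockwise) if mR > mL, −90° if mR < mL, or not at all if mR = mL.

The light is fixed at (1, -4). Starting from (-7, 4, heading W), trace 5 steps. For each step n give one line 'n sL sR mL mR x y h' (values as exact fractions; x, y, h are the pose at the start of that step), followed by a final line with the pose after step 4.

n=0: pose=(-7,4,W); sL=160/157, sR=160/221; mL=-10240/34697, mR=160/157; mL+mR=160/221 → advance +1; mR−mL=45600/34697 → turn +1·90°
n=1: pose=(-8,4,S); sL=80/37, sR=80/73; mL=-2880/2701, mR=80/37; mL+mR=80/73 → advance +1; mR−mL=8720/2701 → turn +1·90°
n=2: pose=(-8,3,E); sL=160/117, sR=160/61; mL=8960/7137, mR=160/117; mL+mR=160/61 → advance +1; mR−mL=800/7137 → turn +1·90°
n=3: pose=(-7,3,N); sL=4/5, sR=20/17; mL=32/85, mR=4/5; mL+mR=20/17 → advance +1; mR−mL=36/85 → turn +1·90°
n=4: pose=(-7,4,W); sL=160/157, sR=160/221; mL=-10240/34697, mR=160/157; mL+mR=160/221 → advance +1; mR−mL=45600/34697 → turn +1·90°

0 160/157 160/221 -10240/34697 160/157 -7 4 W
1 80/37 80/73 -2880/2701 80/37 -8 4 S
2 160/117 160/61 8960/7137 160/117 -8 3 E
3 4/5 20/17 32/85 4/5 -7 3 N
4 160/157 160/221 -10240/34697 160/157 -7 4 W
final -8 4 S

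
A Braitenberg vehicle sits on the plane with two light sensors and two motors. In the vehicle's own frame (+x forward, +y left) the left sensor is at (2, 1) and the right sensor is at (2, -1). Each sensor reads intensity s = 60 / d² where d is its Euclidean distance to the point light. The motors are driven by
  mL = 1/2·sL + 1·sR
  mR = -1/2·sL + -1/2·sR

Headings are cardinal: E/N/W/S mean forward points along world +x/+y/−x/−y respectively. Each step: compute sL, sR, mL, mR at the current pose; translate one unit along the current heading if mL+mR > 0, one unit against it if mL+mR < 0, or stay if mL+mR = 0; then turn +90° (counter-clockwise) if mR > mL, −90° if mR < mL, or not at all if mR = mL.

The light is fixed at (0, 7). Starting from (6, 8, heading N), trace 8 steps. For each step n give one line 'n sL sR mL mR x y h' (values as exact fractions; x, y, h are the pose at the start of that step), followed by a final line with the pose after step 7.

0 30/17 30/29 945/493 -690/493 6 8 N
1 60/73 12/13 1266/949 -828/949 6 9 E
2 15/16 5/3 205/96 -125/96 7 9 S
3 12/5 60/29 474/145 -324/145 7 8 W
4 30/17 30/29 945/493 -690/493 6 8 N
5 60/73 12/13 1266/949 -828/949 6 9 E
6 15/16 5/3 205/96 -125/96 7 9 S
7 12/5 60/29 474/145 -324/145 7 8 W
final 6 8 N

n=0: pose=(6,8,N); sL=30/17, sR=30/29; mL=945/493, mR=-690/493; mL+mR=15/29 → advance +1; mR−mL=-1635/493 → turn -1·90°
n=1: pose=(6,9,E); sL=60/73, sR=12/13; mL=1266/949, mR=-828/949; mL+mR=6/13 → advance +1; mR−mL=-2094/949 → turn -1·90°
n=2: pose=(7,9,S); sL=15/16, sR=5/3; mL=205/96, mR=-125/96; mL+mR=5/6 → advance +1; mR−mL=-55/16 → turn -1·90°
n=3: pose=(7,8,W); sL=12/5, sR=60/29; mL=474/145, mR=-324/145; mL+mR=30/29 → advance +1; mR−mL=-798/145 → turn -1·90°
n=4: pose=(6,8,N); sL=30/17, sR=30/29; mL=945/493, mR=-690/493; mL+mR=15/29 → advance +1; mR−mL=-1635/493 → turn -1·90°
n=5: pose=(6,9,E); sL=60/73, sR=12/13; mL=1266/949, mR=-828/949; mL+mR=6/13 → advance +1; mR−mL=-2094/949 → turn -1·90°
n=6: pose=(7,9,S); sL=15/16, sR=5/3; mL=205/96, mR=-125/96; mL+mR=5/6 → advance +1; mR−mL=-55/16 → turn -1·90°
n=7: pose=(7,8,W); sL=12/5, sR=60/29; mL=474/145, mR=-324/145; mL+mR=30/29 → advance +1; mR−mL=-798/145 → turn -1·90°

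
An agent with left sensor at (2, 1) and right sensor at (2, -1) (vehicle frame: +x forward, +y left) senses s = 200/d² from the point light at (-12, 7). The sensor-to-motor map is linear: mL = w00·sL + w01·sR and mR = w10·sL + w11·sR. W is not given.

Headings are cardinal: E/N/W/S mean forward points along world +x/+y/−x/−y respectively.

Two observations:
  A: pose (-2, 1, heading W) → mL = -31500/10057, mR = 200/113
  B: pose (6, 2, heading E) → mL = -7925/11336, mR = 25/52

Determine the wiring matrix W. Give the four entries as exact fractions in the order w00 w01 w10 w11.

-1/2 -1 1 0

obs A: pose=(-2,1,W) → sL=200/113, sR=200/89, mL=-31500/10057, mR=200/113
obs B: pose=(6,2,E) → sL=25/52, sR=50/109, mL=-7925/11336, mR=25/52
sensor matrix S = [[200/113, 200/89], [25/52, 50/109]]; det S = -3826250/14250769
solve [mL_A; mL_B] = S·[w00; w01] and [mR_A; mR_B] = S·[w10; w11]:
  w00 = -1/2, w01 = -1, w10 = 1, w11 = 0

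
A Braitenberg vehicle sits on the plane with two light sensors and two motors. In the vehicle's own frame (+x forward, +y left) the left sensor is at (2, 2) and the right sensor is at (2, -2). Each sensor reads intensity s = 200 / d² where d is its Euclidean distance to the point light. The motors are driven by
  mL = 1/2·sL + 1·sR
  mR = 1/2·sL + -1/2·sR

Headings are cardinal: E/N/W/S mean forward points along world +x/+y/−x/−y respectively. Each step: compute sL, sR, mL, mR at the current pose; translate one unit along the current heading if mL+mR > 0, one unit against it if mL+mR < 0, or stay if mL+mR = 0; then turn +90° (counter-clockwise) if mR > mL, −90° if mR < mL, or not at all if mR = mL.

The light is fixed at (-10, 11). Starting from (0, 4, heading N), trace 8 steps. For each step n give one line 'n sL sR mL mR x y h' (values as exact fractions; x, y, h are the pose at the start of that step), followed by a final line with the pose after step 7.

n=0: pose=(0,4,N); sL=200/89, sR=200/169; mL=34700/15041, mR=8000/15041; mL+mR=42700/15041 → advance +1; mR−mL=-300/169 → turn -1·90°
n=1: pose=(0,5,E); sL=5/4, sR=25/26; mL=165/104, mR=15/104; mL+mR=45/26 → advance +1; mR−mL=-75/52 → turn -1·90°
n=2: pose=(1,5,S); sL=200/233, sR=40/29; mL=12220/6757, mR=-1760/6757; mL+mR=10460/6757 → advance +1; mR−mL=-60/29 → turn -1·90°
n=3: pose=(1,4,W); sL=100/81, sR=100/53; mL=10750/4293, mR=-1400/4293; mL+mR=9350/4293 → advance +1; mR−mL=-150/53 → turn -1·90°
n=4: pose=(0,4,N); sL=200/89, sR=200/169; mL=34700/15041, mR=8000/15041; mL+mR=42700/15041 → advance +1; mR−mL=-300/169 → turn -1·90°
n=5: pose=(0,5,E); sL=5/4, sR=25/26; mL=165/104, mR=15/104; mL+mR=45/26 → advance +1; mR−mL=-75/52 → turn -1·90°
n=6: pose=(1,5,S); sL=200/233, sR=40/29; mL=12220/6757, mR=-1760/6757; mL+mR=10460/6757 → advance +1; mR−mL=-60/29 → turn -1·90°
n=7: pose=(1,4,W); sL=100/81, sR=100/53; mL=10750/4293, mR=-1400/4293; mL+mR=9350/4293 → advance +1; mR−mL=-150/53 → turn -1·90°

0 200/89 200/169 34700/15041 8000/15041 0 4 N
1 5/4 25/26 165/104 15/104 0 5 E
2 200/233 40/29 12220/6757 -1760/6757 1 5 S
3 100/81 100/53 10750/4293 -1400/4293 1 4 W
4 200/89 200/169 34700/15041 8000/15041 0 4 N
5 5/4 25/26 165/104 15/104 0 5 E
6 200/233 40/29 12220/6757 -1760/6757 1 5 S
7 100/81 100/53 10750/4293 -1400/4293 1 4 W
final 0 4 N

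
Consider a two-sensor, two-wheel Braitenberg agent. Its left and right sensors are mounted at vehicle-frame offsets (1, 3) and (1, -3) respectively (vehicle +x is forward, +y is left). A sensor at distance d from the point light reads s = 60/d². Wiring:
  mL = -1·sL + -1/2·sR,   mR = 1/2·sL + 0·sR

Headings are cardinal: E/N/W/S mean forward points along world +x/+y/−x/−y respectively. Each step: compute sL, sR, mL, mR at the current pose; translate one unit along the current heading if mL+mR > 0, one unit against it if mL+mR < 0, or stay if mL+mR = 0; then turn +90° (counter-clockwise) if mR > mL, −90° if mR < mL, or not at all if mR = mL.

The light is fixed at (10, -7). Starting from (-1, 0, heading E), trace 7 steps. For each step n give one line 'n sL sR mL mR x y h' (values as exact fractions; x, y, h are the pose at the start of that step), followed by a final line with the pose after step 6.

n=0: pose=(-1,0,E); sL=3/10, sR=15/29; mL=-81/145, mR=3/20; mL+mR=-237/580 → advance -1; mR−mL=411/580 → turn +1·90°
n=1: pose=(-2,0,N); sL=60/289, sR=12/29; mL=-3474/8381, mR=30/289; mL+mR=-2604/8381 → advance -1; mR−mL=4344/8381 → turn +1·90°
n=2: pose=(-2,-1,W); sL=30/89, sR=6/25; mL=-1017/2225, mR=15/89; mL+mR=-642/2225 → advance -1; mR−mL=1392/2225 → turn +1·90°
n=3: pose=(-1,-1,S); sL=60/89, sR=60/221; mL=-15930/19669, mR=30/89; mL+mR=-9300/19669 → advance -1; mR−mL=22560/19669 → turn +1·90°
n=4: pose=(-1,0,E); sL=3/10, sR=15/29; mL=-81/145, mR=3/20; mL+mR=-237/580 → advance -1; mR−mL=411/580 → turn +1·90°
n=5: pose=(-2,0,N); sL=60/289, sR=12/29; mL=-3474/8381, mR=30/289; mL+mR=-2604/8381 → advance -1; mR−mL=4344/8381 → turn +1·90°
n=6: pose=(-2,-1,W); sL=30/89, sR=6/25; mL=-1017/2225, mR=15/89; mL+mR=-642/2225 → advance -1; mR−mL=1392/2225 → turn +1·90°

0 3/10 15/29 -81/145 3/20 -1 0 E
1 60/289 12/29 -3474/8381 30/289 -2 0 N
2 30/89 6/25 -1017/2225 15/89 -2 -1 W
3 60/89 60/221 -15930/19669 30/89 -1 -1 S
4 3/10 15/29 -81/145 3/20 -1 0 E
5 60/289 12/29 -3474/8381 30/289 -2 0 N
6 30/89 6/25 -1017/2225 15/89 -2 -1 W
final -1 -1 S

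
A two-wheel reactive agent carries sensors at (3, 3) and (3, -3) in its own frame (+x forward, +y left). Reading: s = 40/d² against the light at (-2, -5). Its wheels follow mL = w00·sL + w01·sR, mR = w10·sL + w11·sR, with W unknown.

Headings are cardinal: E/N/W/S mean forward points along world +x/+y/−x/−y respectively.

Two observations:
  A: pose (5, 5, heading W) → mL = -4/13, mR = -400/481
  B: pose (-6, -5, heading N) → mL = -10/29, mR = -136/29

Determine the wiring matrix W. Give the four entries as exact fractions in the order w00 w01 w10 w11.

-1/2 0 -1 -1

obs A: pose=(5,5,W) → sL=8/13, sR=8/37, mL=-4/13, mR=-400/481
obs B: pose=(-6,-5,N) → sL=20/29, sR=4, mL=-10/29, mR=-136/29
sensor matrix S = [[8/13, 8/37], [20/29, 4]]; det S = 32256/13949
solve [mL_A; mL_B] = S·[w00; w01] and [mR_A; mR_B] = S·[w10; w11]:
  w00 = -1/2, w01 = 0, w10 = -1, w11 = -1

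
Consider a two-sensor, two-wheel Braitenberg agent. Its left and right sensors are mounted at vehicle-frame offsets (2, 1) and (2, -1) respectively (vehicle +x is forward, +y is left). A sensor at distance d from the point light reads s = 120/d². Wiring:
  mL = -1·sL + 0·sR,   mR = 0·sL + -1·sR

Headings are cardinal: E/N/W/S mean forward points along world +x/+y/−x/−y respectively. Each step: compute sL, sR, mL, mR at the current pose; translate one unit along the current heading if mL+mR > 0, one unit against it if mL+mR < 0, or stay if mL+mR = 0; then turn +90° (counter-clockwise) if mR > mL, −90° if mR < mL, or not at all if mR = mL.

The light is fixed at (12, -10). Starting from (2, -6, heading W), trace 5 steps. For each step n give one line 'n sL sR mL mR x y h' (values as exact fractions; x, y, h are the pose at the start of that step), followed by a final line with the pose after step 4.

0 40/51 120/169 -40/51 -120/169 2 -6 W
1 30/17 15/13 -30/17 -15/13 3 -6 S
2 24/17 24/13 -24/17 -24/13 3 -5 E
3 4/3 12/13 -4/3 -12/13 2 -5 S
4 120/113 120/89 -120/113 -120/89 2 -4 E
final 1 -4 S

n=0: pose=(2,-6,W); sL=40/51, sR=120/169; mL=-40/51, mR=-120/169; mL+mR=-12880/8619 → advance -1; mR−mL=640/8619 → turn +1·90°
n=1: pose=(3,-6,S); sL=30/17, sR=15/13; mL=-30/17, mR=-15/13; mL+mR=-645/221 → advance -1; mR−mL=135/221 → turn +1·90°
n=2: pose=(3,-5,E); sL=24/17, sR=24/13; mL=-24/17, mR=-24/13; mL+mR=-720/221 → advance -1; mR−mL=-96/221 → turn -1·90°
n=3: pose=(2,-5,S); sL=4/3, sR=12/13; mL=-4/3, mR=-12/13; mL+mR=-88/39 → advance -1; mR−mL=16/39 → turn +1·90°
n=4: pose=(2,-4,E); sL=120/113, sR=120/89; mL=-120/113, mR=-120/89; mL+mR=-24240/10057 → advance -1; mR−mL=-2880/10057 → turn -1·90°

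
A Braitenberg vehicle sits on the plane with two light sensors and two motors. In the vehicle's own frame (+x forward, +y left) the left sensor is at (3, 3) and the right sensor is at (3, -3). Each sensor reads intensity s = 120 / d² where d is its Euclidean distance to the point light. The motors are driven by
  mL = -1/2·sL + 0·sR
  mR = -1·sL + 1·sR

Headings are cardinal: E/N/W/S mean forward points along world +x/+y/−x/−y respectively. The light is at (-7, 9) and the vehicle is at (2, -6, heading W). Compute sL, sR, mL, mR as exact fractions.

left sensor world pos  = (-1, -9); dL² = 360
right sensor world pos = (-1, -3); dR² = 180
sL = 120/360 = 1/3
sR = 120/180 = 2/3
mL = -1/2·sL + 0·sR = -1/6
mR = -1·sL + 1·sR = 1/3

1/3 2/3 -1/6 1/3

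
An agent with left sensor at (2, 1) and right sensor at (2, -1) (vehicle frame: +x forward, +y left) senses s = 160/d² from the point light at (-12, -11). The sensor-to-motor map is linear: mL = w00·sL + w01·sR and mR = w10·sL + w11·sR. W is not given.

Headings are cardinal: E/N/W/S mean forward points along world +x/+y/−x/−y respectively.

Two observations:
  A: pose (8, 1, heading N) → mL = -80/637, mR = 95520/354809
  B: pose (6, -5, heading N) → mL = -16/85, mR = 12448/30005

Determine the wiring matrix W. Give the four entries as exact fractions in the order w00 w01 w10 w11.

obs A: pose=(8,1,N) → sL=160/557, sR=160/637, mL=-80/637, mR=95520/354809
obs B: pose=(6,-5,N) → sL=160/353, sR=32/85, mL=-16/85, mR=12448/30005
sensor matrix S = [[160/557, 160/637], [160/353, 32/85]]; det S = -12148736/2129208809
solve [mL_A; mL_B] = S·[w00; w01] and [mR_A; mR_B] = S·[w10; w11]:
  w00 = 0, w01 = -1/2, w10 = 1/2, w11 = 1/2

0 -1/2 1/2 1/2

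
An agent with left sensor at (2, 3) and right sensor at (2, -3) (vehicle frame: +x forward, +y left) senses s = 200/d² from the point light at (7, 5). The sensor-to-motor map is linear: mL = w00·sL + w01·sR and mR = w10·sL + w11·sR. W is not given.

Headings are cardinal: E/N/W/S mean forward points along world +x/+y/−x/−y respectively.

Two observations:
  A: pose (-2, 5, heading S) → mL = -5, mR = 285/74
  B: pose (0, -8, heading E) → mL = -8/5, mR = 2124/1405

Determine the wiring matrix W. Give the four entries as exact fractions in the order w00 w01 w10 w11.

obs A: pose=(-2,5,S) → sL=5, sR=50/37, mL=-5, mR=285/74
obs B: pose=(0,-8,E) → sL=8/5, sR=200/281, mL=-8/5, mR=2124/1405
sensor matrix S = [[5, 50/37], [8/5, 200/281]]; det S = 14520/10397
solve [mL_A; mL_B] = S·[w00; w01] and [mR_A; mR_B] = S·[w10; w11]:
  w00 = -1, w01 = 0, w10 = 1/2, w11 = 1

-1 0 1/2 1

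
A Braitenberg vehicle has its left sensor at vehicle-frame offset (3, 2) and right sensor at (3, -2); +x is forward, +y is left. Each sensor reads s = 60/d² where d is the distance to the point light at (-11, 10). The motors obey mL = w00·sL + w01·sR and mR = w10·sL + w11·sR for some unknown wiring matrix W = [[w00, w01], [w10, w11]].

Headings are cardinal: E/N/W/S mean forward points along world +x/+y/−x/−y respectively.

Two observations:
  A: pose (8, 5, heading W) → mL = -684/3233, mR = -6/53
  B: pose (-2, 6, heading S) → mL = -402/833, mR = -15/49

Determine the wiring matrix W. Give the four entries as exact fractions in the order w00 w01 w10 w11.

obs A: pose=(8,5,W) → sL=12/61, sR=12/53, mL=-684/3233, mR=-6/53
obs B: pose=(-2,6,S) → sL=6/17, sR=30/49, mL=-402/833, mR=-15/49
sensor matrix S = [[12/61, 12/53], [6/17, 30/49]]; det S = 109152/2693089
solve [mL_A; mL_B] = S·[w00; w01] and [mR_A; mR_B] = S·[w10; w11]:
  w00 = -1/2, w01 = -1/2, w10 = 0, w11 = -1/2

-1/2 -1/2 0 -1/2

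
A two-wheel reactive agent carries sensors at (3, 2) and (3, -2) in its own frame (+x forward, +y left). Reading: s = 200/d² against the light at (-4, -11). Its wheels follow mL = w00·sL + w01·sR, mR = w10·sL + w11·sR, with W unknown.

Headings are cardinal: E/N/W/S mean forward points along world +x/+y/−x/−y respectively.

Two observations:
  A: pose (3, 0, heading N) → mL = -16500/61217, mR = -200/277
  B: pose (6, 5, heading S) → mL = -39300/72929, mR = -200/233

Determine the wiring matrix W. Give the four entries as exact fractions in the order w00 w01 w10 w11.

1/2 -1 0 -1

obs A: pose=(3,0,N) → sL=200/221, sR=200/277, mL=-16500/61217, mR=-200/277
obs B: pose=(6,5,S) → sL=200/313, sR=200/233, mL=-39300/72929, mR=-200/233
sensor matrix S = [[200/221, 200/277], [200/313, 200/233]]; det S = 1408320000/4464494593
solve [mL_A; mL_B] = S·[w00; w01] and [mR_A; mR_B] = S·[w10; w11]:
  w00 = 1/2, w01 = -1, w10 = 0, w11 = -1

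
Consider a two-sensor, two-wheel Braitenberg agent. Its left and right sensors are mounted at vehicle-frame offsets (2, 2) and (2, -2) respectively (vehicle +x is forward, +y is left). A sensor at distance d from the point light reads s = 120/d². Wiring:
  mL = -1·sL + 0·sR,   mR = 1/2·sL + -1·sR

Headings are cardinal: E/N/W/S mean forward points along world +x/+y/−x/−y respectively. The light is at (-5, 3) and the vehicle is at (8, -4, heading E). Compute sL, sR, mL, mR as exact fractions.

left sensor world pos  = (10, -2); dL² = 250
right sensor world pos = (10, -6); dR² = 306
sL = 120/250 = 12/25
sR = 120/306 = 20/51
mL = -1·sL + 0·sR = -12/25
mR = 1/2·sL + -1·sR = -194/1275

12/25 20/51 -12/25 -194/1275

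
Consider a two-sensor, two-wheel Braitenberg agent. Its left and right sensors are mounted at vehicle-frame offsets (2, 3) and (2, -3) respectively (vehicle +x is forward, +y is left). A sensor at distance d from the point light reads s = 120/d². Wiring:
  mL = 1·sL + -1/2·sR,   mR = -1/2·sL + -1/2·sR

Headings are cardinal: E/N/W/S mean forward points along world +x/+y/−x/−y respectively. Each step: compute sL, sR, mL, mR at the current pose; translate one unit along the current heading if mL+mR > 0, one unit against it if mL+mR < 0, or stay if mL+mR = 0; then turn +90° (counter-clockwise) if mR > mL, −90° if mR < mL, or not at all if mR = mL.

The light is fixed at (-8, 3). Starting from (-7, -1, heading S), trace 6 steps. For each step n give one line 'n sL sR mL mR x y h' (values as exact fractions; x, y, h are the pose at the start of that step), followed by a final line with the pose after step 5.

0 30/13 3 21/26 -69/26 -7 -1 S
1 120/37 120 -2100/37 -2280/37 -7 0 W
2 60 60/13 750/13 -420/13 -6 0 N
3 120/17 120/41 3900/697 -3480/697 -6 1 E
4 30/13 15/2 -75/52 -255/52 -5 1 S
5 120/17 24 -84/17 -264/17 -5 2 W
final -4 2 N

n=0: pose=(-7,-1,S); sL=30/13, sR=3; mL=21/26, mR=-69/26; mL+mR=-24/13 → advance -1; mR−mL=-45/13 → turn -1·90°
n=1: pose=(-7,0,W); sL=120/37, sR=120; mL=-2100/37, mR=-2280/37; mL+mR=-4380/37 → advance -1; mR−mL=-180/37 → turn -1·90°
n=2: pose=(-6,0,N); sL=60, sR=60/13; mL=750/13, mR=-420/13; mL+mR=330/13 → advance +1; mR−mL=-90 → turn -1·90°
n=3: pose=(-6,1,E); sL=120/17, sR=120/41; mL=3900/697, mR=-3480/697; mL+mR=420/697 → advance +1; mR−mL=-180/17 → turn -1·90°
n=4: pose=(-5,1,S); sL=30/13, sR=15/2; mL=-75/52, mR=-255/52; mL+mR=-165/26 → advance -1; mR−mL=-45/13 → turn -1·90°
n=5: pose=(-5,2,W); sL=120/17, sR=24; mL=-84/17, mR=-264/17; mL+mR=-348/17 → advance -1; mR−mL=-180/17 → turn -1·90°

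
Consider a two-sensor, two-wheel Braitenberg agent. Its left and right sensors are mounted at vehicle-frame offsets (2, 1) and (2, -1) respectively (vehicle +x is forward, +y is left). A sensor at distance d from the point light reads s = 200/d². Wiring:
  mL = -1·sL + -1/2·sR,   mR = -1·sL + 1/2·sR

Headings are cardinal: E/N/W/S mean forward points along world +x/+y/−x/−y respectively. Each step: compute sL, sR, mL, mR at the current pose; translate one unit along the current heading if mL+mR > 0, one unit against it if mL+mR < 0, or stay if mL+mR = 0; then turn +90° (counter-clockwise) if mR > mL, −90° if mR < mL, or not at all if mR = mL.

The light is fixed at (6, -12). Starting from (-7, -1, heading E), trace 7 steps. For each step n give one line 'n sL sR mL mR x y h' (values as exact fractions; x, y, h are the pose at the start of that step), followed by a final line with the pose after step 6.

n=0: pose=(-7,-1,E); sL=40/53, sR=200/221; mL=-14140/11713, mR=-3540/11713; mL+mR=-80/53 → advance -1; mR−mL=200/221 → turn +1·90°
n=1: pose=(-8,-1,N); sL=100/197, sR=100/169; mL=-26750/33293, mR=-7050/33293; mL+mR=-200/197 → advance -1; mR−mL=100/169 → turn +1·90°
n=2: pose=(-8,-2,W); sL=200/337, sR=200/377; mL=-109100/127049, mR=-41700/127049; mL+mR=-400/337 → advance -1; mR−mL=200/377 → turn +1·90°
n=3: pose=(-7,-2,S); sL=25/26, sR=10/13; mL=-35/26, mR=-15/26; mL+mR=-25/13 → advance -1; mR−mL=10/13 → turn +1·90°
n=4: pose=(-7,-1,E); sL=40/53, sR=200/221; mL=-14140/11713, mR=-3540/11713; mL+mR=-80/53 → advance -1; mR−mL=200/221 → turn +1·90°
n=5: pose=(-8,-1,N); sL=100/197, sR=100/169; mL=-26750/33293, mR=-7050/33293; mL+mR=-200/197 → advance -1; mR−mL=100/169 → turn +1·90°
n=6: pose=(-8,-2,W); sL=200/337, sR=200/377; mL=-109100/127049, mR=-41700/127049; mL+mR=-400/337 → advance -1; mR−mL=200/377 → turn +1·90°

0 40/53 200/221 -14140/11713 -3540/11713 -7 -1 E
1 100/197 100/169 -26750/33293 -7050/33293 -8 -1 N
2 200/337 200/377 -109100/127049 -41700/127049 -8 -2 W
3 25/26 10/13 -35/26 -15/26 -7 -2 S
4 40/53 200/221 -14140/11713 -3540/11713 -7 -1 E
5 100/197 100/169 -26750/33293 -7050/33293 -8 -1 N
6 200/337 200/377 -109100/127049 -41700/127049 -8 -2 W
final -7 -2 S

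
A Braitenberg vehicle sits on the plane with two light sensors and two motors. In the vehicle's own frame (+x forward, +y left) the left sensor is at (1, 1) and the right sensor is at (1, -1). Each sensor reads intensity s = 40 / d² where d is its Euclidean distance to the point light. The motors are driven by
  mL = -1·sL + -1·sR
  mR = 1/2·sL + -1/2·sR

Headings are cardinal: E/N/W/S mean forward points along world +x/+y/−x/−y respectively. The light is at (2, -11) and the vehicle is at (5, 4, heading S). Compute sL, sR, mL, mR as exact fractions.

10/53 1/5 -103/265 -3/530

left sensor world pos  = (6, 3); dL² = 212
right sensor world pos = (4, 3); dR² = 200
sL = 40/212 = 10/53
sR = 40/200 = 1/5
mL = -1·sL + -1·sR = -103/265
mR = 1/2·sL + -1/2·sR = -3/530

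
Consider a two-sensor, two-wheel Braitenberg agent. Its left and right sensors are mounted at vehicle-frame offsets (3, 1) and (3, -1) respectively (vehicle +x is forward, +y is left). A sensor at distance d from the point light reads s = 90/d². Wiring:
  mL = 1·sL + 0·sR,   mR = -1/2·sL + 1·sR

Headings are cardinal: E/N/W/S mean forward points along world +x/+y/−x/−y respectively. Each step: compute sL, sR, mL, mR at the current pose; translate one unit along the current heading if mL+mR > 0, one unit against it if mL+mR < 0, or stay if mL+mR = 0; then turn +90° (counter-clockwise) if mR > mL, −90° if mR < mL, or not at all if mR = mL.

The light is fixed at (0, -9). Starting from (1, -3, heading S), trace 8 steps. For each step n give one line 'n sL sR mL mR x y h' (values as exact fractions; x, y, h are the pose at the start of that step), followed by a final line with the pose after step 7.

n=0: pose=(1,-3,S); sL=90/13, sR=10; mL=90/13, mR=85/13; mL+mR=175/13 → advance +1; mR−mL=-5/13 → turn -1·90°
n=1: pose=(1,-4,W); sL=9/2, sR=9/4; mL=9/2, mR=0; mL+mR=9/2 → advance +1; mR−mL=-9/2 → turn -1·90°
n=2: pose=(0,-4,N); sL=18/13, sR=18/13; mL=18/13, mR=9/13; mL+mR=27/13 → advance +1; mR−mL=-9/13 → turn -1·90°
n=3: pose=(0,-3,E); sL=45/29, sR=45/17; mL=45/29, mR=1845/986; mL+mR=3375/986 → advance +1; mR−mL=315/986 → turn +1·90°
n=4: pose=(1,-3,N); sL=10/9, sR=18/17; mL=10/9, mR=77/153; mL+mR=247/153 → advance +1; mR−mL=-31/51 → turn -1·90°
n=5: pose=(1,-2,E); sL=9/8, sR=45/26; mL=9/8, mR=243/208; mL+mR=477/208 → advance +1; mR−mL=9/208 → turn +1·90°
n=6: pose=(2,-2,N); sL=90/101, sR=90/109; mL=90/101, mR=4185/11009; mL+mR=13995/11009 → advance +1; mR−mL=-5625/11009 → turn -1·90°
n=7: pose=(2,-1,E); sL=45/53, sR=45/37; mL=45/53, mR=3105/3922; mL+mR=6435/3922 → advance +1; mR−mL=-225/3922 → turn -1·90°

0 90/13 10 90/13 85/13 1 -3 S
1 9/2 9/4 9/2 0 1 -4 W
2 18/13 18/13 18/13 9/13 0 -4 N
3 45/29 45/17 45/29 1845/986 0 -3 E
4 10/9 18/17 10/9 77/153 1 -3 N
5 9/8 45/26 9/8 243/208 1 -2 E
6 90/101 90/109 90/101 4185/11009 2 -2 N
7 45/53 45/37 45/53 3105/3922 2 -1 E
final 3 -1 S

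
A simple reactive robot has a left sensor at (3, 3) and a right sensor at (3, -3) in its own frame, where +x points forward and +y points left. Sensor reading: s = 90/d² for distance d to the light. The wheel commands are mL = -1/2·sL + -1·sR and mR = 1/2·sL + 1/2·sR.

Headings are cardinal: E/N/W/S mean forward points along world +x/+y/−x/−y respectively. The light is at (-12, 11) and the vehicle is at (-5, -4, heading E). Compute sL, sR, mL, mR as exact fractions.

45/122 45/212 -2565/6466 7515/25864

left sensor world pos  = (-2, -1); dL² = 244
right sensor world pos = (-2, -7); dR² = 424
sL = 90/244 = 45/122
sR = 90/424 = 45/212
mL = -1/2·sL + -1·sR = -2565/6466
mR = 1/2·sL + 1/2·sR = 7515/25864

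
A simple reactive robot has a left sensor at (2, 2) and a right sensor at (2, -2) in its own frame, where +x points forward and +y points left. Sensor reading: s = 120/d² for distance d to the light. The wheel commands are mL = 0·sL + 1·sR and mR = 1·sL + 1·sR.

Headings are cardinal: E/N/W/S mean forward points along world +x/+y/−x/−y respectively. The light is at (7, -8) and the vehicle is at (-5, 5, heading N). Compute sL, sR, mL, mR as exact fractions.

120/421 24/65 24/65 17904/27365

left sensor world pos  = (-7, 7); dL² = 421
right sensor world pos = (-3, 7); dR² = 325
sL = 120/421 = 120/421
sR = 120/325 = 24/65
mL = 0·sL + 1·sR = 24/65
mR = 1·sL + 1·sR = 17904/27365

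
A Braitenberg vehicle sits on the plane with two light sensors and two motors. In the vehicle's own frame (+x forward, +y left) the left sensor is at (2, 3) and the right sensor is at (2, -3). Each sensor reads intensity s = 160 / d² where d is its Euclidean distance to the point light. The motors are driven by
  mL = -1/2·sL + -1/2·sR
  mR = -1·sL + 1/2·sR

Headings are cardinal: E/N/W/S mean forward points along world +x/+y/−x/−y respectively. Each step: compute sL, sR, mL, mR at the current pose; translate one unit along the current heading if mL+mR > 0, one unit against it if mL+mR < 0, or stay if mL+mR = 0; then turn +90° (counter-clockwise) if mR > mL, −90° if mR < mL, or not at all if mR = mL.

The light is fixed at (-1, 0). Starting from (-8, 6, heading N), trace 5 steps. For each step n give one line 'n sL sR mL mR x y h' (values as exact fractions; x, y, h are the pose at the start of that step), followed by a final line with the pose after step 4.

0 40/41 2 -61/41 1/41 -8 6 N
1 32/17 32/29 -736/493 -656/493 -8 5 W
2 80/9 16/9 -16/3 -8 -7 5 S
3 160/73 32/29 -3488/2117 -3472/2117 -7 6 W
4 8 2 -5 -7 -6 6 S
final -6 7 W

n=0: pose=(-8,6,N); sL=40/41, sR=2; mL=-61/41, mR=1/41; mL+mR=-60/41 → advance -1; mR−mL=62/41 → turn +1·90°
n=1: pose=(-8,5,W); sL=32/17, sR=32/29; mL=-736/493, mR=-656/493; mL+mR=-48/17 → advance -1; mR−mL=80/493 → turn +1·90°
n=2: pose=(-7,5,S); sL=80/9, sR=16/9; mL=-16/3, mR=-8; mL+mR=-40/3 → advance -1; mR−mL=-8/3 → turn -1·90°
n=3: pose=(-7,6,W); sL=160/73, sR=32/29; mL=-3488/2117, mR=-3472/2117; mL+mR=-240/73 → advance -1; mR−mL=16/2117 → turn +1·90°
n=4: pose=(-6,6,S); sL=8, sR=2; mL=-5, mR=-7; mL+mR=-12 → advance -1; mR−mL=-2 → turn -1·90°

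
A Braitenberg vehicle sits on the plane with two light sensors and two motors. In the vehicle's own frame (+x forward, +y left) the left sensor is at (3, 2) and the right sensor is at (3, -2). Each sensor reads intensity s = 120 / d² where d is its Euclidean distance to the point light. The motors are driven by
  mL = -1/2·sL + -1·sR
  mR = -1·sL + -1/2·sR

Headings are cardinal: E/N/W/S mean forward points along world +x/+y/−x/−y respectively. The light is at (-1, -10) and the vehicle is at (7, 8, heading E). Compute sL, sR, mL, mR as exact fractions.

120/521 120/377 -85140/196417 -76500/196417

left sensor world pos  = (10, 10); dL² = 521
right sensor world pos = (10, 6); dR² = 377
sL = 120/521 = 120/521
sR = 120/377 = 120/377
mL = -1/2·sL + -1·sR = -85140/196417
mR = -1·sL + -1/2·sR = -76500/196417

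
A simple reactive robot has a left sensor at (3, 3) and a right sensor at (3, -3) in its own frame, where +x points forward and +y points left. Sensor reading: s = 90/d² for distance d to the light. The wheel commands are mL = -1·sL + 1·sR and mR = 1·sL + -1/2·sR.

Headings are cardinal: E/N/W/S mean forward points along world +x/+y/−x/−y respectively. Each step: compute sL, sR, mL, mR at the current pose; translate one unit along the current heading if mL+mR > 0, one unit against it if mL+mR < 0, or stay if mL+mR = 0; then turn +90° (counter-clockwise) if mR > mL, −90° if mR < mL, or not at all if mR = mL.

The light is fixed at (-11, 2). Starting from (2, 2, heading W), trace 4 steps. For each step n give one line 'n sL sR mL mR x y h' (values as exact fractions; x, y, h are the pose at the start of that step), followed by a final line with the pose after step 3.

0 90/109 90/109 0 45/109 2 2 W
1 5/13 1 8/13 -3/26 1 2 S
2 90/97 18/17 216/1649 657/1649 1 1 W
3 45/106 9/8 297/424 -117/848 0 1 S
final 0 0 W

n=0: pose=(2,2,W); sL=90/109, sR=90/109; mL=0, mR=45/109; mL+mR=45/109 → advance +1; mR−mL=45/109 → turn +1·90°
n=1: pose=(1,2,S); sL=5/13, sR=1; mL=8/13, mR=-3/26; mL+mR=1/2 → advance +1; mR−mL=-19/26 → turn -1·90°
n=2: pose=(1,1,W); sL=90/97, sR=18/17; mL=216/1649, mR=657/1649; mL+mR=9/17 → advance +1; mR−mL=441/1649 → turn +1·90°
n=3: pose=(0,1,S); sL=45/106, sR=9/8; mL=297/424, mR=-117/848; mL+mR=9/16 → advance +1; mR−mL=-711/848 → turn -1·90°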